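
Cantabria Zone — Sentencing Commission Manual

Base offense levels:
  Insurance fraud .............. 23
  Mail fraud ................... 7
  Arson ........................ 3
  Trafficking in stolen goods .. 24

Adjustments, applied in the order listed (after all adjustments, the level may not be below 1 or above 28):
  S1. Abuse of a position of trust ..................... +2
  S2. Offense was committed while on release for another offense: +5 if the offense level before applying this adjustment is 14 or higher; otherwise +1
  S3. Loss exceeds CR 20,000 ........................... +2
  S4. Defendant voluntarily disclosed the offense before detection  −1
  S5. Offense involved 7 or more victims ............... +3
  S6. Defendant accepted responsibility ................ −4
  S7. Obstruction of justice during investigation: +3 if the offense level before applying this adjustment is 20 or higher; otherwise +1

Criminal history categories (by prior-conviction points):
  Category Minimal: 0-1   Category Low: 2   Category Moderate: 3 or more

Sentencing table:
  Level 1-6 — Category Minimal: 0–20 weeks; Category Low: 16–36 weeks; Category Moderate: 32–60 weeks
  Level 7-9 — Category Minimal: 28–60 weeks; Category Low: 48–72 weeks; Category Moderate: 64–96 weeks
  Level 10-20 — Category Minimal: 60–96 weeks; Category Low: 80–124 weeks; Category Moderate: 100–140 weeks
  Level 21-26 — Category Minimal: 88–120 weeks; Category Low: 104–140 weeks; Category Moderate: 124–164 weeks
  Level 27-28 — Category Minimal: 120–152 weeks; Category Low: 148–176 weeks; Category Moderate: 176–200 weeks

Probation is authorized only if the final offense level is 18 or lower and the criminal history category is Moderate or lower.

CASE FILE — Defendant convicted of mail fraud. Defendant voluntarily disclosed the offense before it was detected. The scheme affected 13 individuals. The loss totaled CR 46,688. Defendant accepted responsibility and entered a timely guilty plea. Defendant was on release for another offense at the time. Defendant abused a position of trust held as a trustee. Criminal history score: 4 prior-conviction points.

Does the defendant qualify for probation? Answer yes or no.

Yes

Base offense level for mail fraud: 7.
S1 applies: 7 + 2 = 9.
S2 applies (level before this adjustment is 9 < 14, so +1): 9 + 1 = 10.
S3 applies: 10 + 2 = 12.
S4 applies: 12 − 1 = 11.
S5 applies: 11 + 3 = 14.
S6 applies: 14 − 4 = 10.
Final offense level: 10.
Criminal history: 4 prior points → Category Moderate (3+).
Level 10 falls in the 10-20 band.
Grid: Level 10-20 × Category Moderate = 100-140 weeks.
Probation check: level 10 ≤ 18 and category Moderate ≤ Moderate → eligible.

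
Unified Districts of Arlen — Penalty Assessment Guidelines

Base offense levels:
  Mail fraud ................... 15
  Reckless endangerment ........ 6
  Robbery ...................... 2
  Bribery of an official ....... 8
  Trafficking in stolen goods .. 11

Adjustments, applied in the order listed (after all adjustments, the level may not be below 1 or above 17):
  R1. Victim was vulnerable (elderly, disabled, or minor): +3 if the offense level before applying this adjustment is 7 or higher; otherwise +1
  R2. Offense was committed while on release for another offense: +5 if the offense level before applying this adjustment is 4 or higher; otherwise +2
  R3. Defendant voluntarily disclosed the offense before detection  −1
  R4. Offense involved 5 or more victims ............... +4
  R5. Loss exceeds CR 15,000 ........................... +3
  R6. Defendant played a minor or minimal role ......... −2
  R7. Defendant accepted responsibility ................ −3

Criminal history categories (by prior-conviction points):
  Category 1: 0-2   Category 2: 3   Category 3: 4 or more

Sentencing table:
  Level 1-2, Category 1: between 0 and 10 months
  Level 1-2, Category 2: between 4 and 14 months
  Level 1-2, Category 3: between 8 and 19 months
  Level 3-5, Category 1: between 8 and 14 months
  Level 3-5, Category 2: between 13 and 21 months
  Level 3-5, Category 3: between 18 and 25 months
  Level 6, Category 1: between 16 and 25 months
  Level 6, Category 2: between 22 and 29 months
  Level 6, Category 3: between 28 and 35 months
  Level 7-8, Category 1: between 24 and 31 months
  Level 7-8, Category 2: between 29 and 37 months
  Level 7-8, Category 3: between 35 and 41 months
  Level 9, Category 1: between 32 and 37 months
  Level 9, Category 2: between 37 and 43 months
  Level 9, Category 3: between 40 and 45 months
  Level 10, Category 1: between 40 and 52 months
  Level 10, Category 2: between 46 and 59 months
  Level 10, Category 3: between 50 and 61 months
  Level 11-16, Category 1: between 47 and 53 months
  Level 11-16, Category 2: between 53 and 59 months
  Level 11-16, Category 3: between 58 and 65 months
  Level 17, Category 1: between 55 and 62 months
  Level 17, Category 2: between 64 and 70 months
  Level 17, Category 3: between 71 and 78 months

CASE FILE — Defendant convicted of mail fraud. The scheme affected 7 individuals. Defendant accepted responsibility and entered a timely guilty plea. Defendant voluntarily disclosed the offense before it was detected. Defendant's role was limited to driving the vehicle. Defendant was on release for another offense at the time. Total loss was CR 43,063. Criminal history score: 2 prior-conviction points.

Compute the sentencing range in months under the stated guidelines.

55-62 months

Base offense level for mail fraud: 15.
R1 does not apply.
R2 applies (level before this adjustment is 15 ≥ 4, so +5): 15 + 5 = 20.
R3 applies: 20 − 1 = 19.
R4 applies: 19 + 4 = 23.
R5 applies: 23 + 3 = 26.
R6 applies: 26 − 2 = 24.
R7 applies: 24 − 3 = 21.
Level 21 exceeds the maximum of 17; capped at 17.
Final offense level: 17.
Criminal history: 2 prior points → Category 1 (0-2).
Level 17 falls in the 17 band.
Grid: Level 17 × Category 1 = 55-62 months.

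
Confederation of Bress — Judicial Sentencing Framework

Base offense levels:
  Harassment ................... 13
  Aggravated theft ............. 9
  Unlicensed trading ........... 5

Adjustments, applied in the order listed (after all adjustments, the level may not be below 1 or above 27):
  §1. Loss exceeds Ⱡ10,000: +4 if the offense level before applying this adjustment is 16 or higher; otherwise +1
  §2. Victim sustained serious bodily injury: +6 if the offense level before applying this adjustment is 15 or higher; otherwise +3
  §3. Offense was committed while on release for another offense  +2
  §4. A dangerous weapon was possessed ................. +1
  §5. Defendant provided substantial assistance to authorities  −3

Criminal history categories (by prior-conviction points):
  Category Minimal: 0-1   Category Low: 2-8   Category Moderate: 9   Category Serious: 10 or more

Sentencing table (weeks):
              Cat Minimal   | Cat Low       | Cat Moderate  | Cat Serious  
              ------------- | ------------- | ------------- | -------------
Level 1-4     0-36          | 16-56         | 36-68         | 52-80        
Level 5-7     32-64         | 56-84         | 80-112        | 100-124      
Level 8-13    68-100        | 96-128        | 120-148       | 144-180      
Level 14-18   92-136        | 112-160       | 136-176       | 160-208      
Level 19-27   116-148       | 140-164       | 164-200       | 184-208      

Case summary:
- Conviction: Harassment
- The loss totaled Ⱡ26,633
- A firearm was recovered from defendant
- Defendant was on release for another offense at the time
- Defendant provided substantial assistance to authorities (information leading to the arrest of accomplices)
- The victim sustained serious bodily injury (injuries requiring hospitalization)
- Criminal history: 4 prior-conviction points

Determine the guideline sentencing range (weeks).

Base offense level for harassment: 13.
§1 applies (level before this adjustment is 13 < 16, so +1): 13 + 1 = 14.
§2 applies (level before this adjustment is 14 < 15, so +3): 14 + 3 = 17.
§3 applies: 17 + 2 = 19.
§4 applies: 19 + 1 = 20.
§5 applies: 20 − 3 = 17.
Final offense level: 17.
Criminal history: 4 prior points → Category Low (2-8).
Level 17 falls in the 14-18 band.
Grid: Level 14-18 × Category Low = 112-160 weeks.

112-160 weeks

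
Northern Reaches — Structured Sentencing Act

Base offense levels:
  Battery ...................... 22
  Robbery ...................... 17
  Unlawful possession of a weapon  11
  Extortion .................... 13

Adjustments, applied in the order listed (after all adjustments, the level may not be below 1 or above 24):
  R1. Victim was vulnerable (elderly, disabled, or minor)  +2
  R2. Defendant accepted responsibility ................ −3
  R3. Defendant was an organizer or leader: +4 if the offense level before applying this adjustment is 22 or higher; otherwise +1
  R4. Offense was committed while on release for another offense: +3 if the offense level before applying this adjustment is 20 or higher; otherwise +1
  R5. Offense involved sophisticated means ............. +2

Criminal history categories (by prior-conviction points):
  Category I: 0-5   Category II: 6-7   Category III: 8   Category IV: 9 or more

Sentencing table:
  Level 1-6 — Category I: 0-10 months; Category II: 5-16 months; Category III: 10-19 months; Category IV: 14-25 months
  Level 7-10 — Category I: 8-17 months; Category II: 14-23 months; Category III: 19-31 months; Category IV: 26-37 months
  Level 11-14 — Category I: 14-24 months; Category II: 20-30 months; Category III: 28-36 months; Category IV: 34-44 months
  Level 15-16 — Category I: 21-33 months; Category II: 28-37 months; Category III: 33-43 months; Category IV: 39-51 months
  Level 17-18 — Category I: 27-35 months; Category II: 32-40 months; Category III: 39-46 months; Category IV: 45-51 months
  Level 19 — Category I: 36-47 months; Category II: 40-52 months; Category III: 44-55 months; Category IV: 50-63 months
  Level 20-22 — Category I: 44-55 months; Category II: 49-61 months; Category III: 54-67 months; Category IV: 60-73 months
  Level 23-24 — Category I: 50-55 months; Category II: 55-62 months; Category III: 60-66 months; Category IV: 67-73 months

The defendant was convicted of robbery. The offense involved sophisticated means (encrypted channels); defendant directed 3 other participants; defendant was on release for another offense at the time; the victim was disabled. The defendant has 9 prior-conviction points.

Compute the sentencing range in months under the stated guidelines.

Base offense level for robbery: 17.
R1 applies: 17 + 2 = 19.
R2 does not apply.
R3 applies (level before this adjustment is 19 < 22, so +1): 19 + 1 = 20.
R4 applies (level before this adjustment is 20 ≥ 20, so +3): 20 + 3 = 23.
R5 applies: 23 + 2 = 25.
Level 25 exceeds the maximum of 24; capped at 24.
Final offense level: 24.
Criminal history: 9 prior points → Category IV (9+).
Level 24 falls in the 23-24 band.
Grid: Level 23-24 × Category IV = 67-73 months.

67-73 months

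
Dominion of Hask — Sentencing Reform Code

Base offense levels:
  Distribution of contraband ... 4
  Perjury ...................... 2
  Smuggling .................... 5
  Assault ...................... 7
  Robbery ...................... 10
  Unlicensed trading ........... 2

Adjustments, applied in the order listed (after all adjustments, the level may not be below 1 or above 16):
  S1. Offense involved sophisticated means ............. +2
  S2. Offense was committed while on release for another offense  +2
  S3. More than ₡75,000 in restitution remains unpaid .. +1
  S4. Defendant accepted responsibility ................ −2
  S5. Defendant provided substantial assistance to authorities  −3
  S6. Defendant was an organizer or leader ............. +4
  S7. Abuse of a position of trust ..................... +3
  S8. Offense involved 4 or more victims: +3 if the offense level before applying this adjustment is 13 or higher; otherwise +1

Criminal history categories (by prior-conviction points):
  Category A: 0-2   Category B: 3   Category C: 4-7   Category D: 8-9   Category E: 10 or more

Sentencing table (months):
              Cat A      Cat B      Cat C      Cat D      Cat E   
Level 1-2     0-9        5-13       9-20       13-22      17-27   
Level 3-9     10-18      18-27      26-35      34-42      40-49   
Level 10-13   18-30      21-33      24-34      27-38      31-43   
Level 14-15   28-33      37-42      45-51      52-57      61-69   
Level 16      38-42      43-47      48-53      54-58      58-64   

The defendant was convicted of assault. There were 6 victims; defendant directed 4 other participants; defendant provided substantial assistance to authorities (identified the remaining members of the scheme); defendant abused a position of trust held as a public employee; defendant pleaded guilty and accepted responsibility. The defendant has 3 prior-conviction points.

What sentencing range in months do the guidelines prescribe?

21-33 months

Base offense level for assault: 7.
S3 does not apply.
S4 applies: 7 − 2 = 5.
S5 applies: 5 − 3 = 2.
S6 applies: 2 + 4 = 6.
S7 applies: 6 + 3 = 9.
S8 applies (level before this adjustment is 9 < 13, so +1): 9 + 1 = 10.
Final offense level: 10.
Criminal history: 3 prior points → Category B (3).
Level 10 falls in the 10-13 band.
Grid: Level 10-13 × Category B = 21-33 months.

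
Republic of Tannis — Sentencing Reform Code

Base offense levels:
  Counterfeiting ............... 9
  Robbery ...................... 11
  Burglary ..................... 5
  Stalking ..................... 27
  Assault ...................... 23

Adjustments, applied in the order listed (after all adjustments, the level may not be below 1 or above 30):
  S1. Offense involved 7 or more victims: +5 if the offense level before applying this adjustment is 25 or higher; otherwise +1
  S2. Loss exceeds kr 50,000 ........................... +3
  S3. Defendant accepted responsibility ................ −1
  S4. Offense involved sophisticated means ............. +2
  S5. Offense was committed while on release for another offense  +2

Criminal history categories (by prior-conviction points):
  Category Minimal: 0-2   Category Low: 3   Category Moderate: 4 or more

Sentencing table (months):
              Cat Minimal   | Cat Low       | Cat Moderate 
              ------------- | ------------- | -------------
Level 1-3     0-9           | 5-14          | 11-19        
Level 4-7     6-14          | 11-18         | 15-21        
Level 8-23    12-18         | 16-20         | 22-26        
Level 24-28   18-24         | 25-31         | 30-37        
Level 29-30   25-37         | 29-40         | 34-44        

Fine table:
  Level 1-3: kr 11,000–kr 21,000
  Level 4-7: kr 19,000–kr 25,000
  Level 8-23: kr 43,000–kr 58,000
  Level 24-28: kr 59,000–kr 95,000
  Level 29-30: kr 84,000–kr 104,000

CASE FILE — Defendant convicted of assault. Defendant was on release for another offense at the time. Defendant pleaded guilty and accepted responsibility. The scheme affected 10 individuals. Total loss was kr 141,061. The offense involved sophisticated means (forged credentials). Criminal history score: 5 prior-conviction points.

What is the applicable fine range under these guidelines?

kr 84,000–kr 104,000

Base offense level for assault: 23.
S1 applies (level before this adjustment is 23 < 25, so +1): 23 + 1 = 24.
S2 applies: 24 + 3 = 27.
S3 applies: 27 − 1 = 26.
S4 applies: 26 + 2 = 28.
S5 applies: 28 + 2 = 30.
Final offense level: 30.
Level 30 falls in the 29-30 band.
Fine table: Level 29-30 → kr 84,000–kr 104,000.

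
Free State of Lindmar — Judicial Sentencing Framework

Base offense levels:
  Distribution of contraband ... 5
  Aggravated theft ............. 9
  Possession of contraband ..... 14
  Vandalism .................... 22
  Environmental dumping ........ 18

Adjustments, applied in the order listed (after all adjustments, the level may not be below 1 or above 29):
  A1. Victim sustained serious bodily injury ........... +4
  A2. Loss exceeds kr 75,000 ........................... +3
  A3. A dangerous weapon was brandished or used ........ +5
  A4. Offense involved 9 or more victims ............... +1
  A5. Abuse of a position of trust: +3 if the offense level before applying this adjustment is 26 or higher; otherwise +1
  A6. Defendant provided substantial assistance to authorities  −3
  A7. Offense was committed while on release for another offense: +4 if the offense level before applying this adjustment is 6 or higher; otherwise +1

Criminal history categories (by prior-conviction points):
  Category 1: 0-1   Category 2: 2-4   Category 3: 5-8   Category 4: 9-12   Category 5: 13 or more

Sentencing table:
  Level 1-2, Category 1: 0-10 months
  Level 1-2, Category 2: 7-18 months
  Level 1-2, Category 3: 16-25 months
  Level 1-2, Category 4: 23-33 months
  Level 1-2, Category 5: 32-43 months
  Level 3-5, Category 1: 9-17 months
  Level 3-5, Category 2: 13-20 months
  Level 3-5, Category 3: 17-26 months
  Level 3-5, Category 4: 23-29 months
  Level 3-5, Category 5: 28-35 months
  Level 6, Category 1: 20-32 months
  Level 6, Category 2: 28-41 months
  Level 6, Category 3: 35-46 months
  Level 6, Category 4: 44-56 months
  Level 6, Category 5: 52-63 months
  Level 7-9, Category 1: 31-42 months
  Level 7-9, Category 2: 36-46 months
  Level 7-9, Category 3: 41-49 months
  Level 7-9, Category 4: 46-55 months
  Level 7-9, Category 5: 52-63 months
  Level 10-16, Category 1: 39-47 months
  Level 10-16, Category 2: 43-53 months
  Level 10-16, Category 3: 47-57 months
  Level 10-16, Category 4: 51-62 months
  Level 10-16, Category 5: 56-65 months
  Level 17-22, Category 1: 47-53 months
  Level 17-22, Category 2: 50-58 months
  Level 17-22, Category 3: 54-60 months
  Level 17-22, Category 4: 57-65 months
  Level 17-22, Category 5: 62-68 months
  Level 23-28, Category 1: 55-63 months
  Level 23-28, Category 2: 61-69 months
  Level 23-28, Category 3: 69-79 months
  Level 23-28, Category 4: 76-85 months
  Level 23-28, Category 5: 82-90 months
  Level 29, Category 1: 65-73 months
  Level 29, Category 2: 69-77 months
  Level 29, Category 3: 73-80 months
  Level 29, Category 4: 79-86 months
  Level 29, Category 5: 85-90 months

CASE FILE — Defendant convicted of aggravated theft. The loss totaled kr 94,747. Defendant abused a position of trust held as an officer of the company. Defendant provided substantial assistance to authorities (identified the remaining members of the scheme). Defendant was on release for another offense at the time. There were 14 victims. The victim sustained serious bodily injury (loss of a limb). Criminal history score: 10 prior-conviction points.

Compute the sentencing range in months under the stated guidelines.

Base offense level for aggravated theft: 9.
A1 applies: 9 + 4 = 13.
A2 applies: 13 + 3 = 16.
A3 does not apply.
A4 applies: 16 + 1 = 17.
A5 applies (level before this adjustment is 17 < 26, so +1): 17 + 1 = 18.
A6 applies: 18 − 3 = 15.
A7 applies (level before this adjustment is 15 ≥ 6, so +4): 15 + 4 = 19.
Final offense level: 19.
Criminal history: 10 prior points → Category 4 (9-12).
Level 19 falls in the 17-22 band.
Grid: Level 17-22 × Category 4 = 57-65 months.

57-65 months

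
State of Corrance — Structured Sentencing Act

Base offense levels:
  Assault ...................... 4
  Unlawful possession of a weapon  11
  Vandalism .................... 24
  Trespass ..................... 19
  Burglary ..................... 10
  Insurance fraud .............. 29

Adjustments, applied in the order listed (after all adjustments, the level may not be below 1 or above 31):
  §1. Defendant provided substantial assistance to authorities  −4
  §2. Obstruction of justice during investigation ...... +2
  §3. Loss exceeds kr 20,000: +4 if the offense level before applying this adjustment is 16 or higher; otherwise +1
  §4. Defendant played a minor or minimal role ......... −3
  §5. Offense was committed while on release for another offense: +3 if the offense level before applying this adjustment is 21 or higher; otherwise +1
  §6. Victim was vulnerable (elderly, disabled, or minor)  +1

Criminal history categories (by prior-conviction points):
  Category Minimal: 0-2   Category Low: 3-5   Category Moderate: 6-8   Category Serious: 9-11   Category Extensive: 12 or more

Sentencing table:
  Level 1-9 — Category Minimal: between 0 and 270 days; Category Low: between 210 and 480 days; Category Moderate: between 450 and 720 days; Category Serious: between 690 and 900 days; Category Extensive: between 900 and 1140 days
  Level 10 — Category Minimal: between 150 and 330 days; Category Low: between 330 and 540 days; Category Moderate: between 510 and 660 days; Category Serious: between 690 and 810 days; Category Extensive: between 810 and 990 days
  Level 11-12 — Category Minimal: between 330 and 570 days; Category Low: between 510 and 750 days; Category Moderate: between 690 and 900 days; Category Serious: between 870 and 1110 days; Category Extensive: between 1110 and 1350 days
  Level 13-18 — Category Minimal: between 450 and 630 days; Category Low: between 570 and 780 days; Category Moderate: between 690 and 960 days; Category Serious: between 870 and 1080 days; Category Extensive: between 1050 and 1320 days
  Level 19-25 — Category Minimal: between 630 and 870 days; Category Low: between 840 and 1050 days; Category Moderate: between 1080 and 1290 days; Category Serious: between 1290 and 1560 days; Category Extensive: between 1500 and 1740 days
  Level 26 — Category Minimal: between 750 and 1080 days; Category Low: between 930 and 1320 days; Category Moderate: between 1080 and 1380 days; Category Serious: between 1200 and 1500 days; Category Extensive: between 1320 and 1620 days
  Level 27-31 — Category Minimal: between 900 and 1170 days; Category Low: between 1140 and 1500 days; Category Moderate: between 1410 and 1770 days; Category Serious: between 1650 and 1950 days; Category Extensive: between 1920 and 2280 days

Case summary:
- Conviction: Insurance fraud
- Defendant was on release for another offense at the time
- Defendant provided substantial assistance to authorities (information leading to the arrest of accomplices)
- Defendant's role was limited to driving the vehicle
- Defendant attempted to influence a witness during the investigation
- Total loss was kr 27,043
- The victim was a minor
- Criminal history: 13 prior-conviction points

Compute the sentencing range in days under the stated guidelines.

1920-2280 days

Base offense level for insurance fraud: 29.
§1 applies: 29 − 4 = 25.
§2 applies: 25 + 2 = 27.
§3 applies (level before this adjustment is 27 ≥ 16, so +4): 27 + 4 = 31.
§4 applies: 31 − 3 = 28.
§5 applies (level before this adjustment is 28 ≥ 21, so +3): 28 + 3 = 31.
§6 applies: 31 + 1 = 32.
Level 32 exceeds the maximum of 31; capped at 31.
Final offense level: 31.
Criminal history: 13 prior points → Category Extensive (12+).
Level 31 falls in the 27-31 band.
Grid: Level 27-31 × Category Extensive = 1920-2280 days.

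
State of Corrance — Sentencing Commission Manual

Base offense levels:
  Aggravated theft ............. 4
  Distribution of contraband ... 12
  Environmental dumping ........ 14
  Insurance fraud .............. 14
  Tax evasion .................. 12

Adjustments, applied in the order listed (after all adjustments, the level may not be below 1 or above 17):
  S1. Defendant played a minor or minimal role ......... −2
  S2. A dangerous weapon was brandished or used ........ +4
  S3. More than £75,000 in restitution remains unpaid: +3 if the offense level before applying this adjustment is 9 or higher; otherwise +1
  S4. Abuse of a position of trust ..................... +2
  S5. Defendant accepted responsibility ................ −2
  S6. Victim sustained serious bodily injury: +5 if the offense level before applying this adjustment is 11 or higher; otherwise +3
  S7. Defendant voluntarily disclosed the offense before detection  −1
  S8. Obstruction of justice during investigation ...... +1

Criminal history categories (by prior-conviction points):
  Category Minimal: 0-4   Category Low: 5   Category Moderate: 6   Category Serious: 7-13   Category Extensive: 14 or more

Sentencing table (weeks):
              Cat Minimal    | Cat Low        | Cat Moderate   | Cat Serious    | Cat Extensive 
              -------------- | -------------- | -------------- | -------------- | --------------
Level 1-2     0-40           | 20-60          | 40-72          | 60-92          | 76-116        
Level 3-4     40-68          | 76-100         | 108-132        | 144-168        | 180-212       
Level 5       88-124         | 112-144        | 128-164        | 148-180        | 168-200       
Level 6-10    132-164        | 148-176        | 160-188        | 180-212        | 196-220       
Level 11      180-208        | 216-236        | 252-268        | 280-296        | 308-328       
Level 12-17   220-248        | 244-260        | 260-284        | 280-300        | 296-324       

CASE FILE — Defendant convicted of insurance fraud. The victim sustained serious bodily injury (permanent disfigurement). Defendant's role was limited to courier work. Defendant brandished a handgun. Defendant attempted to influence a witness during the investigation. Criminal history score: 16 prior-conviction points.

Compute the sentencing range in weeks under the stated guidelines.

296-324 weeks

Base offense level for insurance fraud: 14.
S1 applies: 14 − 2 = 12.
S2 applies: 12 + 4 = 16.
S5 does not apply.
S6 applies (level before this adjustment is 16 ≥ 11, so +5): 16 + 5 = 21.
S7 does not apply.
S8 applies: 21 + 1 = 22.
Level 22 exceeds the maximum of 17; capped at 17.
Final offense level: 17.
Criminal history: 16 prior points → Category Extensive (14+).
Level 17 falls in the 12-17 band.
Grid: Level 12-17 × Category Extensive = 296-324 weeks.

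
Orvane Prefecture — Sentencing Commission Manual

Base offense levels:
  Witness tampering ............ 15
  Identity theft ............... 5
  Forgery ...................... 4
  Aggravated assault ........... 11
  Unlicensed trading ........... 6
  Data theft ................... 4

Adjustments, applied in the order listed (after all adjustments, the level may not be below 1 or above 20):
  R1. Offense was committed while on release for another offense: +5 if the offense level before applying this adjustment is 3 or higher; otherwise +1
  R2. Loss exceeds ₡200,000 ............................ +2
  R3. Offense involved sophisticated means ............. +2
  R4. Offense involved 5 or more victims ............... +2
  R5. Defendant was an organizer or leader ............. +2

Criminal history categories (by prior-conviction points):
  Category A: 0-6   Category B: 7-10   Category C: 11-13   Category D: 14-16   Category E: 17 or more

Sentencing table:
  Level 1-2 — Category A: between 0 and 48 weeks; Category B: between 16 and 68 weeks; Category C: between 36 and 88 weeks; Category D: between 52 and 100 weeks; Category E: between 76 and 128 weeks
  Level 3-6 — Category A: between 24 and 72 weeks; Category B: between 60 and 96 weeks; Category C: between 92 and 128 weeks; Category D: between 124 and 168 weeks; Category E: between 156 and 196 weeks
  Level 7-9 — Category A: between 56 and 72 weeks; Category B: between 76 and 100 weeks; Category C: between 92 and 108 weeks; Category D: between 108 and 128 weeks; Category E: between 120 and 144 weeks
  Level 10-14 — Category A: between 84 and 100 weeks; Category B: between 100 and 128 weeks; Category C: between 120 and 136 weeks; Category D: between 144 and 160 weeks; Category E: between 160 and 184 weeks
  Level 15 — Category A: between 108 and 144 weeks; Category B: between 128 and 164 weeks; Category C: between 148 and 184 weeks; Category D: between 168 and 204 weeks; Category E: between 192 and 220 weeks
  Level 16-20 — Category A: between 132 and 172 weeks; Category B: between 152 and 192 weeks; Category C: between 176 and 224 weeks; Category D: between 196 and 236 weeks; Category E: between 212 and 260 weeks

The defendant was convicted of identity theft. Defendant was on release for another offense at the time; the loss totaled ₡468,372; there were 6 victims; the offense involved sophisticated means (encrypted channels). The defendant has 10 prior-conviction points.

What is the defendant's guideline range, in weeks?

Base offense level for identity theft: 5.
R1 applies (level before this adjustment is 5 ≥ 3, so +5): 5 + 5 = 10.
R2 applies: 10 + 2 = 12.
R3 applies: 12 + 2 = 14.
R4 applies: 14 + 2 = 16.
Final offense level: 16.
Criminal history: 10 prior points → Category B (7-10).
Level 16 falls in the 16-20 band.
Grid: Level 16-20 × Category B = 152-192 weeks.

152-192 weeks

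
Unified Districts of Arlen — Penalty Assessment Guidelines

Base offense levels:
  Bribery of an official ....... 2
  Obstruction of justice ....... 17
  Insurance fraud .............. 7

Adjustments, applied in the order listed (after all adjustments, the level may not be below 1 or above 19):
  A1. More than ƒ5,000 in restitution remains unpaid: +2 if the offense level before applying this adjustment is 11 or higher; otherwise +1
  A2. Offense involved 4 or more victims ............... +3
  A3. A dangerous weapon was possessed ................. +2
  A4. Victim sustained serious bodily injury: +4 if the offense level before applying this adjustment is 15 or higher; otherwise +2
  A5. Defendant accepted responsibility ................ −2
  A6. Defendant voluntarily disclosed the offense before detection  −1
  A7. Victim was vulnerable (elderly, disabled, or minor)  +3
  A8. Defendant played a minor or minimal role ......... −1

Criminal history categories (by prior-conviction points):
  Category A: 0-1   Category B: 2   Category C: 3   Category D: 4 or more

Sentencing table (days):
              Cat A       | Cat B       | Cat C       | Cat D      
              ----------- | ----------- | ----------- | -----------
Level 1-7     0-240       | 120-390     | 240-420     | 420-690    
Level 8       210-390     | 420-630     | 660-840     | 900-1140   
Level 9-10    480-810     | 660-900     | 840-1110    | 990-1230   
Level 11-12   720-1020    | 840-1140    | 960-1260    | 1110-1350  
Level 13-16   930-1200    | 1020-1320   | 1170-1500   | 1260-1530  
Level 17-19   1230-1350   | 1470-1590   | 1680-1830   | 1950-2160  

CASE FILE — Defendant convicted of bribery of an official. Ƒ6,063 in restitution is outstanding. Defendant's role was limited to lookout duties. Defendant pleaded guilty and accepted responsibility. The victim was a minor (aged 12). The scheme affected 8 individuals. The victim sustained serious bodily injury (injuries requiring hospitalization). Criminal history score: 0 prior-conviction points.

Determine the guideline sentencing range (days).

210-390 days

Base offense level for bribery of an official: 2.
A1 applies (level before this adjustment is 2 < 11, so +1): 2 + 1 = 3.
A2 applies: 3 + 3 = 6.
A4 applies (level before this adjustment is 6 < 15, so +2): 6 + 2 = 8.
A5 applies: 8 − 2 = 6.
A7 applies: 6 + 3 = 9.
A8 applies: 9 − 1 = 8.
Final offense level: 8.
Criminal history: 0 prior points → Category A (0-1).
Level 8 falls in the 8 band.
Grid: Level 8 × Category A = 210-390 days.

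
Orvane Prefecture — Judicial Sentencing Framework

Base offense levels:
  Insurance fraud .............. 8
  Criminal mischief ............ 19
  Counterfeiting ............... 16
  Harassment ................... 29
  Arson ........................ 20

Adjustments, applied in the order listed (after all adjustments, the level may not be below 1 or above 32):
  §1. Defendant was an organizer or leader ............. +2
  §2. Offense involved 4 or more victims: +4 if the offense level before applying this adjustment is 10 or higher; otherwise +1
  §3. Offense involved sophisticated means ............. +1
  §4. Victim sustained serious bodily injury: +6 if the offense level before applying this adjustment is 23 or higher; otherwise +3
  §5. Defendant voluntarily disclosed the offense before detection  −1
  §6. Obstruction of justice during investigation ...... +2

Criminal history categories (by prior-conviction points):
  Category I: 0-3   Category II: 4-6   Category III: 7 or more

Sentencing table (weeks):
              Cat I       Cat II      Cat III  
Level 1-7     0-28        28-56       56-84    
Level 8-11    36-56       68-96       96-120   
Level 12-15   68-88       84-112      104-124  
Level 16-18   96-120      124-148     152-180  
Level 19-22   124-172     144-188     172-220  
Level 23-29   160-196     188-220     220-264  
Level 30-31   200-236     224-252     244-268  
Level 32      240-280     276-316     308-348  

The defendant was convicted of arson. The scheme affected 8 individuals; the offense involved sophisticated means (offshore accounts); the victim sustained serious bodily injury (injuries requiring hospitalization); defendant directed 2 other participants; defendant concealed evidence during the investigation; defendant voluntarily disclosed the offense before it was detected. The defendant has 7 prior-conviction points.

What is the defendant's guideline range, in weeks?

Base offense level for arson: 20.
§1 applies: 20 + 2 = 22.
§2 applies (level before this adjustment is 22 ≥ 10, so +4): 22 + 4 = 26.
§3 applies: 26 + 1 = 27.
§4 applies (level before this adjustment is 27 ≥ 23, so +6): 27 + 6 = 33.
§5 applies: 33 − 1 = 32.
§6 applies: 32 + 2 = 34.
Level 34 exceeds the maximum of 32; capped at 32.
Final offense level: 32.
Criminal history: 7 prior points → Category III (7+).
Level 32 falls in the 32 band.
Grid: Level 32 × Category III = 308-348 weeks.

308-348 weeks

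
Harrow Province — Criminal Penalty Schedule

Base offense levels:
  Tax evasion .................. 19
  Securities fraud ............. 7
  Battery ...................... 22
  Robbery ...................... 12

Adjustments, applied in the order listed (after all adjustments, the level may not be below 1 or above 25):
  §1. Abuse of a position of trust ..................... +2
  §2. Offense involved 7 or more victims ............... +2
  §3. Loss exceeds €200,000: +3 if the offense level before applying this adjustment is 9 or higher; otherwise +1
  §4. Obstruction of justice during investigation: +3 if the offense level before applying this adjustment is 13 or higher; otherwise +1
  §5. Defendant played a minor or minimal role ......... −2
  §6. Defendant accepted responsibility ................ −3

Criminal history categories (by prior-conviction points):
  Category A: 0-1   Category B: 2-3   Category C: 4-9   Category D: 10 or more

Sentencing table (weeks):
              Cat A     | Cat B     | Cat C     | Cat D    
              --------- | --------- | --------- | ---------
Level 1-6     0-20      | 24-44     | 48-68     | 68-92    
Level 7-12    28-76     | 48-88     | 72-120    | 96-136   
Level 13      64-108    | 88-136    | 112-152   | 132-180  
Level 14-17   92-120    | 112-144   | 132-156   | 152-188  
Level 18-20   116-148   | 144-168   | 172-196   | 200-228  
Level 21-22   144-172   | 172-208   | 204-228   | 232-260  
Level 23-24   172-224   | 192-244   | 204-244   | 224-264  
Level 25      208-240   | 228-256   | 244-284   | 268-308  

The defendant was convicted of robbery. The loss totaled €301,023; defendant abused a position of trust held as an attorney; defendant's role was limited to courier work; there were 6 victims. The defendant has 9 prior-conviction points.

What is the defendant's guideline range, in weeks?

Base offense level for robbery: 12.
§1 applies: 12 + 2 = 14.
§2 does not apply.
§3 applies (level before this adjustment is 14 ≥ 9, so +3): 14 + 3 = 17.
§4 does not apply.
§5 applies: 17 − 2 = 15.
§6 does not apply.
Final offense level: 15.
Criminal history: 9 prior points → Category C (4-9).
Level 15 falls in the 14-17 band.
Grid: Level 14-17 × Category C = 132-156 weeks.

132-156 weeks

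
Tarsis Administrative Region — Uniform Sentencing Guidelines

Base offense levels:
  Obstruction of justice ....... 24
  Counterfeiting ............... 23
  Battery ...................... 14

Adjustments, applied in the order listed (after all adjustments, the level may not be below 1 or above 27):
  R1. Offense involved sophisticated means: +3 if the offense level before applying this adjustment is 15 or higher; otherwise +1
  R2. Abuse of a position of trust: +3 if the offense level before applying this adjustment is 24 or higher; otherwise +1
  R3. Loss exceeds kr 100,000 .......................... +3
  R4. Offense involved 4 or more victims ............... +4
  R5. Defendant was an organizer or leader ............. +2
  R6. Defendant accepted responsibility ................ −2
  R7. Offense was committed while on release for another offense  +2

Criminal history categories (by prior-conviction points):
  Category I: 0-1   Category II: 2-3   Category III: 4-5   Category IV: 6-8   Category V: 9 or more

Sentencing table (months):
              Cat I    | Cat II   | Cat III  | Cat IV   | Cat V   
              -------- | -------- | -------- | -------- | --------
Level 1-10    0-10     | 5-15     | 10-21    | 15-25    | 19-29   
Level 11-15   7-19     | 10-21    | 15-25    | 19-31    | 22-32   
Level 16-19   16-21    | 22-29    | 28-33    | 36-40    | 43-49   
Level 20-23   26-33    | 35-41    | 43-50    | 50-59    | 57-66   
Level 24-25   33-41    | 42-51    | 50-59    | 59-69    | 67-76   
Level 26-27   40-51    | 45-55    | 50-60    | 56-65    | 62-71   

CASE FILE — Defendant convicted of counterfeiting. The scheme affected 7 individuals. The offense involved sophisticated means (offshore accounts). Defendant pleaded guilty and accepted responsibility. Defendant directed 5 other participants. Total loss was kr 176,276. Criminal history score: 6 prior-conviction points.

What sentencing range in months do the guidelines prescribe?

56-65 months

Base offense level for counterfeiting: 23.
R1 applies (level before this adjustment is 23 ≥ 15, so +3): 23 + 3 = 26.
R3 applies: 26 + 3 = 29.
R4 applies: 29 + 4 = 33.
R5 applies: 33 + 2 = 35.
R6 applies: 35 − 2 = 33.
R7 does not apply.
Level 33 exceeds the maximum of 27; capped at 27.
Final offense level: 27.
Criminal history: 6 prior points → Category IV (6-8).
Level 27 falls in the 26-27 band.
Grid: Level 26-27 × Category IV = 56-65 months.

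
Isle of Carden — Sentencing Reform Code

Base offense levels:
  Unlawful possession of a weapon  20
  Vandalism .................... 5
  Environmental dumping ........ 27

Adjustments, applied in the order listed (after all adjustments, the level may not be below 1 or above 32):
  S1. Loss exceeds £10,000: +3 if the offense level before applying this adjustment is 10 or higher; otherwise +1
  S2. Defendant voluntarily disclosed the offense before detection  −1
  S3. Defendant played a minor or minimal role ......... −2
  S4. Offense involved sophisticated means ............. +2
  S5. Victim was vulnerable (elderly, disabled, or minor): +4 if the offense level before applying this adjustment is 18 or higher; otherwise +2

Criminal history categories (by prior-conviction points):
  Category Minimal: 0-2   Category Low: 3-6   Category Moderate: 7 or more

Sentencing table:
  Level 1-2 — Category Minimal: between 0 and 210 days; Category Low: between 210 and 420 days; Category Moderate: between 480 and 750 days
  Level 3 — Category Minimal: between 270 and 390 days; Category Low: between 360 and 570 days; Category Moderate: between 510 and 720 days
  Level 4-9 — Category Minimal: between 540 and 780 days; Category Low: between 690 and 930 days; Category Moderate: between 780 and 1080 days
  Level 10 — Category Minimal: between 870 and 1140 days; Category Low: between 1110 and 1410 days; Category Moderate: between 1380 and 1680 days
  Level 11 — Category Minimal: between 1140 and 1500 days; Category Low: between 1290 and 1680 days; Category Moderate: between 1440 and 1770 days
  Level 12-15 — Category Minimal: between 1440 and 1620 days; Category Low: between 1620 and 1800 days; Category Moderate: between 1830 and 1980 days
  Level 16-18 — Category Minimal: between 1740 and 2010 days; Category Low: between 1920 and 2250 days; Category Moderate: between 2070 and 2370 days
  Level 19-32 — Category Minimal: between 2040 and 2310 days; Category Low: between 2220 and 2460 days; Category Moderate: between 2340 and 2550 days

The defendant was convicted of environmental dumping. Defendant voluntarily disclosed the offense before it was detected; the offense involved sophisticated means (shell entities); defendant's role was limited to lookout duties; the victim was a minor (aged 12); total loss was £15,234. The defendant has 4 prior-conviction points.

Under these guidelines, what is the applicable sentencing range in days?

Base offense level for environmental dumping: 27.
S1 applies (level before this adjustment is 27 ≥ 10, so +3): 27 + 3 = 30.
S2 applies: 30 − 1 = 29.
S3 applies: 29 − 2 = 27.
S4 applies: 27 + 2 = 29.
S5 applies (level before this adjustment is 29 ≥ 18, so +4): 29 + 4 = 33.
Level 33 exceeds the maximum of 32; capped at 32.
Final offense level: 32.
Criminal history: 4 prior points → Category Low (3-6).
Level 32 falls in the 19-32 band.
Grid: Level 19-32 × Category Low = 2220-2460 days.

2220-2460 days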